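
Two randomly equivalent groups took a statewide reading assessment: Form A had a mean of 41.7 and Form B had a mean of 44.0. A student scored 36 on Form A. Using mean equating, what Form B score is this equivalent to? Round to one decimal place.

38.3

Mean equating: y = x + (M_Y − M_X) = 36 + (44.0 − 41.7) = 38.3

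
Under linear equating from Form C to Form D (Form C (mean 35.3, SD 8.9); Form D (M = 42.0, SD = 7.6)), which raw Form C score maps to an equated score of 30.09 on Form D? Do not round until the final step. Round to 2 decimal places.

21.35

Invert y = (SD_Y/SD_X)(x − M_X) + M_Y:
x = (SD_X/SD_Y)(y − M_Y) + M_X = (8.9/7.6)(30.09 − 42.0) + 35.3
x = 1.171053 × -11.910 + 35.3 = 21.35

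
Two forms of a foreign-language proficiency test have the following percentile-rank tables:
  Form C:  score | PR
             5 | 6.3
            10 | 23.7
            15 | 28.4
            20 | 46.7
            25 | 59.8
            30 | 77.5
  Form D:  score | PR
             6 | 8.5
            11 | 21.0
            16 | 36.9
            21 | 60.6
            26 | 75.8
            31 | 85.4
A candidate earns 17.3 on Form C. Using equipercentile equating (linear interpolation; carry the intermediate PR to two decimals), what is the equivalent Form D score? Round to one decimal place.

16.0

PR of 17.3 on Form C: 28.4 + (17.3 − 15)/(20 − 15) × (46.7 − 28.4) = 36.82
On Form D, PR 36.82 falls between score 11 (PR 21.0) and 16 (PR 36.9).
Interpolate: 11 + (36.82 − 21.0)/(36.9 − 21.0) × (16 − 11) = 16.0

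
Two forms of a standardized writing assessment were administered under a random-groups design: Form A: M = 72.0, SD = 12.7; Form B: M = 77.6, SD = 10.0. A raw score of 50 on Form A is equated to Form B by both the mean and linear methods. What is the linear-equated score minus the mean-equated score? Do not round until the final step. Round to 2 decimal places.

Mean-equated: 50 + (77.6 − 72.0) = 55.60
Linear-equated: (10.0/12.7)(50 − 72.0) + 77.6 = 60.277
Difference = 60.277 − 55.60 = 4.68

4.68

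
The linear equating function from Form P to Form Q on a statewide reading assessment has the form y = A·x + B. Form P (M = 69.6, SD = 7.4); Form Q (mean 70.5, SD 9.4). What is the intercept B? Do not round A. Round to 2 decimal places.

A = SD_Y / SD_X = 9.4 / 7.4 = 1.270270
B = M_Y − A·M_X = 70.5 − 1.270270 × 69.6 = -17.91

-17.91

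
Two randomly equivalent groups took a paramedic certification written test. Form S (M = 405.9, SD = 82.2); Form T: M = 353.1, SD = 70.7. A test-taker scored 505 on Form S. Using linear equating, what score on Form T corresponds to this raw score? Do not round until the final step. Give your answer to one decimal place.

Linear equating: y = (SD_Y/SD_X)(x − M_X) + M_Y
y = (70.7/82.2)(505 − 405.9) + 353.1
y = 0.860097 × 99.1 + 353.1 = 85.2356 + 353.1 = 438.3

438.3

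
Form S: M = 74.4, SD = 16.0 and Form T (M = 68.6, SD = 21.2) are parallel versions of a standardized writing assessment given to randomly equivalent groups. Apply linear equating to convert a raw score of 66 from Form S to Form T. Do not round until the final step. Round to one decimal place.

Linear equating: y = (SD_Y/SD_X)(x − M_X) + M_Y
y = (21.2/16.0)(66 − 74.4) + 68.6
y = 1.325000 × -8.4 + 68.6 = -11.1300 + 68.6 = 57.5

57.5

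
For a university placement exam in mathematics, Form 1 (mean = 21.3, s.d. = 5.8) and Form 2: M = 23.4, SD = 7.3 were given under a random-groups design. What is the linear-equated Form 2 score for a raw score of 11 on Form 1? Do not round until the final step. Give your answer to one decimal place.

10.4

Linear equating: y = (SD_Y/SD_X)(x − M_X) + M_Y
y = (7.3/5.8)(11 − 21.3) + 23.4
y = 1.258621 × -10.3 + 23.4 = -12.9638 + 23.4 = 10.4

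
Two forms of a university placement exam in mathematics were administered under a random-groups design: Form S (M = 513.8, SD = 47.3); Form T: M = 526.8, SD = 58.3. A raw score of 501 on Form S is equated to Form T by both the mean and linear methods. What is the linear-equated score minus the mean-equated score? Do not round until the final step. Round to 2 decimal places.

-2.98

Mean-equated: 501 + (526.8 − 513.8) = 514.00
Linear-equated: (58.3/47.3)(501 − 513.8) + 526.8 = 511.023
Difference = 511.023 − 514.00 = -2.98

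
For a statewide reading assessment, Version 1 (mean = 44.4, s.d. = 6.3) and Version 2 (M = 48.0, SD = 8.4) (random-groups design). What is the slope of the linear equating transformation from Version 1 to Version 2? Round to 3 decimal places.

1.333

A = SD_Y / SD_X = 8.4 / 6.3 = 1.333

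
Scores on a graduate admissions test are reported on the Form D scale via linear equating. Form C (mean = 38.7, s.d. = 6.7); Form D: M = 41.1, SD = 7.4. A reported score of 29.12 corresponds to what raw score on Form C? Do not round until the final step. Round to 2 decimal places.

27.85

Invert y = (SD_Y/SD_X)(x − M_X) + M_Y:
x = (SD_X/SD_Y)(y − M_Y) + M_X = (6.7/7.4)(29.12 − 41.1) + 38.7
x = 0.905405 × -11.980 + 38.7 = 27.85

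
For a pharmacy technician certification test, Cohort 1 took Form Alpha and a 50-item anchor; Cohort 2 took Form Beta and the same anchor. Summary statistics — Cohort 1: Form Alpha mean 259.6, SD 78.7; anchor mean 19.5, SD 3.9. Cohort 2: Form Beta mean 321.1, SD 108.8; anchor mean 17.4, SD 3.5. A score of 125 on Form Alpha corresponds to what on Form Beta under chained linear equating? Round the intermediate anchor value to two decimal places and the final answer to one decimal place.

Form Alpha → anchor (Cohort 1): v = (3.9/78.7)(125 − 259.6) + 19.5 = 12.83
anchor → Form Beta (Cohort 2): y = (108.8/3.5)(12.83 − 17.4) + 321.1 = 179.0

179.0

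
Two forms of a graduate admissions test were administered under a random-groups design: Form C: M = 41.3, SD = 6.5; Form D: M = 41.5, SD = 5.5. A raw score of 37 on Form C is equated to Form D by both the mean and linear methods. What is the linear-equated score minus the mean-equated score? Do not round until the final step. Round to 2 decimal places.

0.66

Mean-equated: 37 + (41.5 − 41.3) = 37.20
Linear-equated: (5.5/6.5)(37 − 41.3) + 41.5 = 37.862
Difference = 37.862 − 37.20 = 0.66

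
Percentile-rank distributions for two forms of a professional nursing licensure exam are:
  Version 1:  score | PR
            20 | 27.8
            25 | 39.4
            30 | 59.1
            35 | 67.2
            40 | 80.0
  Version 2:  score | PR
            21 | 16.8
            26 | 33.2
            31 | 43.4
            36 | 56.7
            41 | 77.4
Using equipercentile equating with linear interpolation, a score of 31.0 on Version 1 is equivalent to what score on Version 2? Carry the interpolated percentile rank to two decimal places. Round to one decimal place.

37.0

PR of 31.0 on Version 1: 59.1 + (31.0 − 30)/(35 − 30) × (67.2 − 59.1) = 60.72
On Version 2, PR 60.72 falls between score 36 (PR 56.7) and 41 (PR 77.4).
Interpolate: 36 + (60.72 − 56.7)/(77.4 − 56.7) × (41 − 36) = 37.0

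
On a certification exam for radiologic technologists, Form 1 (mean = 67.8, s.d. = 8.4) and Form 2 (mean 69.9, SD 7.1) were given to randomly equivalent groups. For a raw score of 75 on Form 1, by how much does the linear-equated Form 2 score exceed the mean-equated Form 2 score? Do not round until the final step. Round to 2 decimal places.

-1.11

Mean-equated: 75 + (69.9 − 67.8) = 77.10
Linear-equated: (7.1/8.4)(75 − 67.8) + 69.9 = 75.986
Difference = 75.986 − 77.10 = -1.11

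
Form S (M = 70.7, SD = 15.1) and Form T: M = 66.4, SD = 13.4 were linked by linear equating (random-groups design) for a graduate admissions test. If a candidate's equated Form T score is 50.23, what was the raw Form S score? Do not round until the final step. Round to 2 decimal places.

52.48

Invert y = (SD_Y/SD_X)(x − M_X) + M_Y:
x = (SD_X/SD_Y)(y − M_Y) + M_X = (15.1/13.4)(50.23 − 66.4) + 70.7
x = 1.126866 × -16.170 + 70.7 = 52.48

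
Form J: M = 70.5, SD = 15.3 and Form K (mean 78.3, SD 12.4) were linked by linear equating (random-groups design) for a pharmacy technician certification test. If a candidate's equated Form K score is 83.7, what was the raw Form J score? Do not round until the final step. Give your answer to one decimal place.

Invert y = (SD_Y/SD_X)(x − M_X) + M_Y:
x = (SD_X/SD_Y)(y − M_Y) + M_X = (15.3/12.4)(83.7 − 78.3) + 70.5
x = 1.233871 × 5.400 + 70.5 = 77.2

77.2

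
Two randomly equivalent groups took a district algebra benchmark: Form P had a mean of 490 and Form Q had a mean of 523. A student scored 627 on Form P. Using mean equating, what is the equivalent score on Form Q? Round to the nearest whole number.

660

Mean equating: y = x + (M_Y − M_X) = 627 + (523 − 490) = 660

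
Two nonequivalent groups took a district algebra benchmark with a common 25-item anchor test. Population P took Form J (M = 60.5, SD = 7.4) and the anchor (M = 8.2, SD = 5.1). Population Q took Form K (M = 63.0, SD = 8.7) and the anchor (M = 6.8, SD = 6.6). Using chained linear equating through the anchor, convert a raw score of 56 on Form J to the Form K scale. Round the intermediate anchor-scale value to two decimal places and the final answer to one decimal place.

60.8

Form J → anchor (Population P): v = (5.1/7.4)(56 − 60.5) + 8.2 = 5.10
anchor → Form K (Population Q): y = (8.7/6.6)(5.10 − 6.8) + 63.0 = 60.8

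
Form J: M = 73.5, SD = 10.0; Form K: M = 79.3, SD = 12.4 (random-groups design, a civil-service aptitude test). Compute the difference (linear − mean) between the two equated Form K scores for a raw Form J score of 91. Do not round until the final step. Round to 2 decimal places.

4.20

Mean-equated: 91 + (79.3 − 73.5) = 96.80
Linear-equated: (12.4/10.0)(91 − 73.5) + 79.3 = 101.000
Difference = 101.000 − 96.80 = 4.20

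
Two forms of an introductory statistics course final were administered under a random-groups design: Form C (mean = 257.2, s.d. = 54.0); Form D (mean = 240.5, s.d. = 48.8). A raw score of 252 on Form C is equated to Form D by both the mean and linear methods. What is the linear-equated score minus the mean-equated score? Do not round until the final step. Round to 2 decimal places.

Mean-equated: 252 + (240.5 − 257.2) = 235.30
Linear-equated: (48.8/54.0)(252 − 257.2) + 240.5 = 235.801
Difference = 235.801 − 235.30 = 0.50

0.50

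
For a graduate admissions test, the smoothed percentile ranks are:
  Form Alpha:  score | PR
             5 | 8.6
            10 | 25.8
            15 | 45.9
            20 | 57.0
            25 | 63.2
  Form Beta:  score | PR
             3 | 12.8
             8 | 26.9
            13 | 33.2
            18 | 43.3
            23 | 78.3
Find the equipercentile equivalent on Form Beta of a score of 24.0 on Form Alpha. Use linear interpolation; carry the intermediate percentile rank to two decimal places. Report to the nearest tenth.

PR of 24.0 on Form Alpha: 57.0 + (24.0 − 20)/(25 − 20) × (63.2 − 57.0) = 61.96
On Form Beta, PR 61.96 falls between score 18 (PR 43.3) and 23 (PR 78.3).
Interpolate: 18 + (61.96 − 43.3)/(78.3 − 43.3) × (23 − 18) = 20.7

20.7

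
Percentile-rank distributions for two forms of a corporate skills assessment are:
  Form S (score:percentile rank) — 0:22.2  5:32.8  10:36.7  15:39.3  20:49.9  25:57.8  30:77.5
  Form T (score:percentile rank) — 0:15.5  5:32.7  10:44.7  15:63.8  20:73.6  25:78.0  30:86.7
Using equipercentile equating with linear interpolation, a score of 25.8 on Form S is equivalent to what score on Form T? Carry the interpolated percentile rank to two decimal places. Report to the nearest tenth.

14.3

PR of 25.8 on Form S: 57.8 + (25.8 − 25)/(30 − 25) × (77.5 − 57.8) = 60.95
On Form T, PR 60.95 falls between score 10 (PR 44.7) and 15 (PR 63.8).
Interpolate: 10 + (60.95 − 44.7)/(63.8 − 44.7) × (15 − 10) = 14.3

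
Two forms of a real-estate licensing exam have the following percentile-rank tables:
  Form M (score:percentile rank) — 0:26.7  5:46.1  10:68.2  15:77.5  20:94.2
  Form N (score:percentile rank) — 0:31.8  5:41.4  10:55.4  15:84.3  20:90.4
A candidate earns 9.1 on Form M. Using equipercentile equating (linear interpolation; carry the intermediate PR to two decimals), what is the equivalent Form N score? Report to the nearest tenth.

11.5

PR of 9.1 on Form M: 46.1 + (9.1 − 5)/(10 − 5) × (68.2 − 46.1) = 64.22
On Form N, PR 64.22 falls between score 10 (PR 55.4) and 15 (PR 84.3).
Interpolate: 10 + (64.22 − 55.4)/(84.3 − 55.4) × (15 − 10) = 11.5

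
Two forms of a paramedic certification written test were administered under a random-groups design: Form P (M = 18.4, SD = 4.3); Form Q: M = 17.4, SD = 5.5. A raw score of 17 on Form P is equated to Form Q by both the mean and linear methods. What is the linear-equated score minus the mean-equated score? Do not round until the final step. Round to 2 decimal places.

Mean-equated: 17 + (17.4 − 18.4) = 16.00
Linear-equated: (5.5/4.3)(17 − 18.4) + 17.4 = 15.609
Difference = 15.609 − 16.00 = -0.39

-0.39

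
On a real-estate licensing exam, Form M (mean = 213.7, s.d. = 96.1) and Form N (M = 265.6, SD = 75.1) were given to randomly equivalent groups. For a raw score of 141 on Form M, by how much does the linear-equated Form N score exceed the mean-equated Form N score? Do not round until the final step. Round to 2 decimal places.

Mean-equated: 141 + (265.6 − 213.7) = 192.90
Linear-equated: (75.1/96.1)(141 − 213.7) + 265.6 = 208.787
Difference = 208.787 − 192.90 = 15.89

15.89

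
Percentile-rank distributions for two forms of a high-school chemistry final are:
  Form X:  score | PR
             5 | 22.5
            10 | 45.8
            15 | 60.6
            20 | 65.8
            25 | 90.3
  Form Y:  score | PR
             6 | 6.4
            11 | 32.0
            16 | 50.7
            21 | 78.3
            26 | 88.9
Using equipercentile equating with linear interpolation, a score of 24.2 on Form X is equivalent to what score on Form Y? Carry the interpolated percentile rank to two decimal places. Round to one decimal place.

24.8

PR of 24.2 on Form X: 65.8 + (24.2 − 20)/(25 − 20) × (90.3 − 65.8) = 86.38
On Form Y, PR 86.38 falls between score 21 (PR 78.3) and 26 (PR 88.9).
Interpolate: 21 + (86.38 − 78.3)/(88.9 − 78.3) × (26 − 21) = 24.8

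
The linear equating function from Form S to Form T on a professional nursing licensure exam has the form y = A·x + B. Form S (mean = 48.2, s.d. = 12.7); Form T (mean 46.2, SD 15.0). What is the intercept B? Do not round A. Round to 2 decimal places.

-10.73

A = SD_Y / SD_X = 15.0 / 12.7 = 1.181102
B = M_Y − A·M_X = 46.2 − 1.181102 × 48.2 = -10.73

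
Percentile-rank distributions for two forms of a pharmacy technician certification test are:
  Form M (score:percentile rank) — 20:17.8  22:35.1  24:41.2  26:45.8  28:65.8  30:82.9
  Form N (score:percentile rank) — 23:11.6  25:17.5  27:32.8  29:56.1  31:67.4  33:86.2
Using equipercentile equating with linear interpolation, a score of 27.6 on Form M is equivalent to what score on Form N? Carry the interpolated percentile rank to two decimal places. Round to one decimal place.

PR of 27.6 on Form M: 45.8 + (27.6 − 26)/(28 − 26) × (65.8 − 45.8) = 61.80
On Form N, PR 61.80 falls between score 29 (PR 56.1) and 31 (PR 67.4).
Interpolate: 29 + (61.80 − 56.1)/(67.4 − 56.1) × (31 − 29) = 30.0

30.0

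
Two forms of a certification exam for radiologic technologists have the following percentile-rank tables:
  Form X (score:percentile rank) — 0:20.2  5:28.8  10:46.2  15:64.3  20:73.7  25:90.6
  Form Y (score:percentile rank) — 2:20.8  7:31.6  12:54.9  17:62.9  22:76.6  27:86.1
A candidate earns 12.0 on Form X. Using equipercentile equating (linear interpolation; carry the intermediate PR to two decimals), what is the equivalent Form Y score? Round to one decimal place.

11.7

PR of 12.0 on Form X: 46.2 + (12.0 − 10)/(15 − 10) × (64.3 − 46.2) = 53.44
On Form Y, PR 53.44 falls between score 7 (PR 31.6) and 12 (PR 54.9).
Interpolate: 7 + (53.44 − 31.6)/(54.9 − 31.6) × (12 − 7) = 11.7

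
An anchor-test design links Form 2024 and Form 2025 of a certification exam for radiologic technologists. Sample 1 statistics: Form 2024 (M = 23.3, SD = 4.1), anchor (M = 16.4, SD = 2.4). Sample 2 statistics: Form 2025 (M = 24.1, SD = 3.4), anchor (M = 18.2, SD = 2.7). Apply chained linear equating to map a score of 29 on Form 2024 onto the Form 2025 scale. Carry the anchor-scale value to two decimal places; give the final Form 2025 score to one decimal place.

Form 2024 → anchor (Sample 1): v = (2.4/4.1)(29 − 23.3) + 16.4 = 19.74
anchor → Form 2025 (Sample 2): y = (3.4/2.7)(19.74 − 18.2) + 24.1 = 26.0

26.0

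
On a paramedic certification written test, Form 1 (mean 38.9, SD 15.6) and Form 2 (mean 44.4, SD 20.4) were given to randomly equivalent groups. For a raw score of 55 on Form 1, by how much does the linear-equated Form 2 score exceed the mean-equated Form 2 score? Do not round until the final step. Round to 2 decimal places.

Mean-equated: 55 + (44.4 − 38.9) = 60.50
Linear-equated: (20.4/15.6)(55 − 38.9) + 44.4 = 65.454
Difference = 65.454 − 60.50 = 4.95

4.95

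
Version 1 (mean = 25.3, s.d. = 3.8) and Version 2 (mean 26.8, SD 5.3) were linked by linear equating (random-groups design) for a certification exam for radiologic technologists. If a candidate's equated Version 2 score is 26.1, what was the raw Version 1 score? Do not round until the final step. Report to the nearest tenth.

Invert y = (SD_Y/SD_X)(x − M_X) + M_Y:
x = (SD_X/SD_Y)(y − M_Y) + M_X = (3.8/5.3)(26.1 − 26.8) + 25.3
x = 0.716981 × -0.700 + 25.3 = 24.8

24.8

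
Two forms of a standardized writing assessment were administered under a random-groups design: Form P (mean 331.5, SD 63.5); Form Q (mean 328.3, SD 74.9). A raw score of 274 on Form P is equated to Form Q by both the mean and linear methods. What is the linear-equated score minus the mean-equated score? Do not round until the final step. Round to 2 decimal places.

-10.32

Mean-equated: 274 + (328.3 − 331.5) = 270.80
Linear-equated: (74.9/63.5)(274 − 331.5) + 328.3 = 260.477
Difference = 260.477 − 270.80 = -10.32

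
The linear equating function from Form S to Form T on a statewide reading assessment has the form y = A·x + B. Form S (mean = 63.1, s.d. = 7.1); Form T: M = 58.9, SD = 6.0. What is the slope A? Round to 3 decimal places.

0.845

A = SD_Y / SD_X = 6.0 / 7.1 = 0.845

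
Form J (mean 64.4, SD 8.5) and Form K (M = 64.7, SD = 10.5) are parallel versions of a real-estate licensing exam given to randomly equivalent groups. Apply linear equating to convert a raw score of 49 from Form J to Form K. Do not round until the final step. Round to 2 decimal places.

45.68

Linear equating: y = (SD_Y/SD_X)(x − M_X) + M_Y
y = (10.5/8.5)(49 − 64.4) + 64.7
y = 1.235294 × -15.4 + 64.7 = -19.0235 + 64.7 = 45.68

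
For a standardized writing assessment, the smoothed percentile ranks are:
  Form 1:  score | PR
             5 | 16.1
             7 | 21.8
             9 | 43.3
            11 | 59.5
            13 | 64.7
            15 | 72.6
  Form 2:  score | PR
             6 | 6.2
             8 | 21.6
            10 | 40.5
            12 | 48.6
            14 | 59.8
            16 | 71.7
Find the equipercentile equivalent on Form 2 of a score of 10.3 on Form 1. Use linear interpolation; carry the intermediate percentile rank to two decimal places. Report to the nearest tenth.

PR of 10.3 on Form 1: 43.3 + (10.3 − 9)/(11 − 9) × (59.5 − 43.3) = 53.83
On Form 2, PR 53.83 falls between score 12 (PR 48.6) and 14 (PR 59.8).
Interpolate: 12 + (53.83 − 48.6)/(59.8 − 48.6) × (14 − 12) = 12.9

12.9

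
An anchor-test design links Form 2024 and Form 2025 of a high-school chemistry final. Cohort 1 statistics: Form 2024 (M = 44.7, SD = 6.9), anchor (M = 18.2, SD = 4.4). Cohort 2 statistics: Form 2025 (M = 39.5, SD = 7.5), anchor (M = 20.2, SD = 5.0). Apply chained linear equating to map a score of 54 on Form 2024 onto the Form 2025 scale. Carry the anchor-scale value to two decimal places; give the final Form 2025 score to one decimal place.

45.4

Form 2024 → anchor (Cohort 1): v = (4.4/6.9)(54 − 44.7) + 18.2 = 24.13
anchor → Form 2025 (Cohort 2): y = (7.5/5.0)(24.13 − 20.2) + 39.5 = 45.4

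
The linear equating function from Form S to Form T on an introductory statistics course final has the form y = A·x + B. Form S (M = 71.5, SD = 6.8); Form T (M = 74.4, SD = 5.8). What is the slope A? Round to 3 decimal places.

0.853

A = SD_Y / SD_X = 5.8 / 6.8 = 0.853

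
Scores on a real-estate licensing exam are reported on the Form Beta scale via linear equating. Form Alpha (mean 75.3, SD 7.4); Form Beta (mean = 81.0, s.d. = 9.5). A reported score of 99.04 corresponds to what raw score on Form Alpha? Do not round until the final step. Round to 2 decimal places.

89.35

Invert y = (SD_Y/SD_X)(x − M_X) + M_Y:
x = (SD_X/SD_Y)(y − M_Y) + M_X = (7.4/9.5)(99.04 − 81.0) + 75.3
x = 0.778947 × 18.040 + 75.3 = 89.35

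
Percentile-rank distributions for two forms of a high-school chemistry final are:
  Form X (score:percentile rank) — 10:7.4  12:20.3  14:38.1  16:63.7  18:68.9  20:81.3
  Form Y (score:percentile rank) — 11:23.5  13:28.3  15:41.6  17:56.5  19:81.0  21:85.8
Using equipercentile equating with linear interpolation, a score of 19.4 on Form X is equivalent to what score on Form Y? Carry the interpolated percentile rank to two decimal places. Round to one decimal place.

18.7

PR of 19.4 on Form X: 68.9 + (19.4 − 18)/(20 − 18) × (81.3 − 68.9) = 77.58
On Form Y, PR 77.58 falls between score 17 (PR 56.5) and 19 (PR 81.0).
Interpolate: 17 + (77.58 − 56.5)/(81.0 − 56.5) × (19 − 17) = 18.7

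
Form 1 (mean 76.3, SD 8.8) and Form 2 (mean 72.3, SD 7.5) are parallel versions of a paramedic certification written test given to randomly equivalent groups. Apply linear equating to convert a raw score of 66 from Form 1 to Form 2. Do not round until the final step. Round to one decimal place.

Linear equating: y = (SD_Y/SD_X)(x − M_X) + M_Y
y = (7.5/8.8)(66 − 76.3) + 72.3
y = 0.852273 × -10.3 + 72.3 = -8.7784 + 72.3 = 63.5

63.5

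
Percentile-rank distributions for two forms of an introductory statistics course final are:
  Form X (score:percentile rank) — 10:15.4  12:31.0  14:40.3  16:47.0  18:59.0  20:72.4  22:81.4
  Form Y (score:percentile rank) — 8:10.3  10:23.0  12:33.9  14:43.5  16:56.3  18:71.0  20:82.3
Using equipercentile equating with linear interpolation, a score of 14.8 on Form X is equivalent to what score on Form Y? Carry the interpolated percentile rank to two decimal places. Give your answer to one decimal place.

PR of 14.8 on Form X: 40.3 + (14.8 − 14)/(16 − 14) × (47.0 − 40.3) = 42.98
On Form Y, PR 42.98 falls between score 12 (PR 33.9) and 14 (PR 43.5).
Interpolate: 12 + (42.98 − 33.9)/(43.5 − 33.9) × (14 − 12) = 13.9

13.9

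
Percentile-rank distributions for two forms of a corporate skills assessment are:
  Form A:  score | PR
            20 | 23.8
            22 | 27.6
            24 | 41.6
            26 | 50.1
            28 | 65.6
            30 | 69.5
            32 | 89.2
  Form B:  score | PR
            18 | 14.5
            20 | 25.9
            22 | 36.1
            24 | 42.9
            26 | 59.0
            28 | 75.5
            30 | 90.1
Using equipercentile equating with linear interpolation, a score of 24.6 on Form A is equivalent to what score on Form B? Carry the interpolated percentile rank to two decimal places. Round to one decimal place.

PR of 24.6 on Form A: 41.6 + (24.6 − 24)/(26 − 24) × (50.1 − 41.6) = 44.15
On Form B, PR 44.15 falls between score 24 (PR 42.9) and 26 (PR 59.0).
Interpolate: 24 + (44.15 − 42.9)/(59.0 − 42.9) × (26 − 24) = 24.2

24.2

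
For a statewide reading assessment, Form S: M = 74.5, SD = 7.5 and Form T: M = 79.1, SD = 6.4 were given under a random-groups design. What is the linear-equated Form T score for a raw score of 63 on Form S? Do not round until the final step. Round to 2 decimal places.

69.29

Linear equating: y = (SD_Y/SD_X)(x − M_X) + M_Y
y = (6.4/7.5)(63 − 74.5) + 79.1
y = 0.853333 × -11.5 + 79.1 = -9.8133 + 79.1 = 69.29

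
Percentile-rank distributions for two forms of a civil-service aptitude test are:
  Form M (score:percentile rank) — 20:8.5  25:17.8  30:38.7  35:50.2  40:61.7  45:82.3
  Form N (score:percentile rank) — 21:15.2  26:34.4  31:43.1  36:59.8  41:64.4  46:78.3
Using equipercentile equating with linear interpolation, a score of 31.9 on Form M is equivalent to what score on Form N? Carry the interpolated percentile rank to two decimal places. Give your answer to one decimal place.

31.0

PR of 31.9 on Form M: 38.7 + (31.9 − 30)/(35 − 30) × (50.2 − 38.7) = 43.07
On Form N, PR 43.07 falls between score 26 (PR 34.4) and 31 (PR 43.1).
Interpolate: 26 + (43.07 − 34.4)/(43.1 − 34.4) × (31 − 26) = 31.0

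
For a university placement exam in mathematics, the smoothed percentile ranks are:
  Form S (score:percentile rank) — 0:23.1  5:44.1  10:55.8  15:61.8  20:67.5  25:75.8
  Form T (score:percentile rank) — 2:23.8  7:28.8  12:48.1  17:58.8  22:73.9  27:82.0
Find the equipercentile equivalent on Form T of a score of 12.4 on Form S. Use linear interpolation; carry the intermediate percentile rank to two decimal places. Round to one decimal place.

PR of 12.4 on Form S: 55.8 + (12.4 − 10)/(15 − 10) × (61.8 − 55.8) = 58.68
On Form T, PR 58.68 falls between score 12 (PR 48.1) and 17 (PR 58.8).
Interpolate: 12 + (58.68 − 48.1)/(58.8 − 48.1) × (17 − 12) = 16.9

16.9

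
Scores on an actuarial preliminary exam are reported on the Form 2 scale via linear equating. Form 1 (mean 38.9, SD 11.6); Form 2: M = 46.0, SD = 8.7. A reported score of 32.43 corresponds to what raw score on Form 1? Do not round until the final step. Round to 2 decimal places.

Invert y = (SD_Y/SD_X)(x − M_X) + M_Y:
x = (SD_X/SD_Y)(y − M_Y) + M_X = (11.6/8.7)(32.43 − 46.0) + 38.9
x = 1.333333 × -13.570 + 38.9 = 20.81

20.81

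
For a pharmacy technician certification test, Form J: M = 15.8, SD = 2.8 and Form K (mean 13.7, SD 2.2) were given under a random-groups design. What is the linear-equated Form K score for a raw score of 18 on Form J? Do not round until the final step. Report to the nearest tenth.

15.4

Linear equating: y = (SD_Y/SD_X)(x − M_X) + M_Y
y = (2.2/2.8)(18 − 15.8) + 13.7
y = 0.785714 × 2.2 + 13.7 = 1.7286 + 13.7 = 15.4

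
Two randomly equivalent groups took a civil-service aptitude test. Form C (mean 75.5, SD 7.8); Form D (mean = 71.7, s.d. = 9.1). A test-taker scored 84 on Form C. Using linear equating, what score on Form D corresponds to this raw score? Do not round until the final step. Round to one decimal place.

81.6

Linear equating: y = (SD_Y/SD_X)(x − M_X) + M_Y
y = (9.1/7.8)(84 − 75.5) + 71.7
y = 1.166667 × 8.5 + 71.7 = 9.9167 + 71.7 = 81.6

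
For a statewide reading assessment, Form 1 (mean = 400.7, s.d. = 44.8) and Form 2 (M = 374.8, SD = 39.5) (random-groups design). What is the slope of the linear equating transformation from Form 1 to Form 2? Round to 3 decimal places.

A = SD_Y / SD_X = 39.5 / 44.8 = 0.882

0.882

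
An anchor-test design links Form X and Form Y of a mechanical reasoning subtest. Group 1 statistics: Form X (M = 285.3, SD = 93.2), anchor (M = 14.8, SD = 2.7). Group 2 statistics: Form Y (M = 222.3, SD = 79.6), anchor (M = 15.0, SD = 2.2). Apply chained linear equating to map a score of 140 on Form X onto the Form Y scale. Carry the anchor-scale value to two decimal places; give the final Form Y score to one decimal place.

Form X → anchor (Group 1): v = (2.7/93.2)(140 − 285.3) + 14.8 = 10.59
anchor → Form Y (Group 2): y = (79.6/2.2)(10.59 − 15.0) + 222.3 = 62.7

62.7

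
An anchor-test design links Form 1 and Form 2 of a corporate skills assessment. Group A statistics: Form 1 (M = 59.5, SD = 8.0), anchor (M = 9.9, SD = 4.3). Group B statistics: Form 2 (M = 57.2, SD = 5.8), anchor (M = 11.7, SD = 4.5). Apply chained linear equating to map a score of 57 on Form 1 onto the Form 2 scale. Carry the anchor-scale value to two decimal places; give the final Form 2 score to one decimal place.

53.2

Form 1 → anchor (Group A): v = (4.3/8.0)(57 − 59.5) + 9.9 = 8.56
anchor → Form 2 (Group B): y = (5.8/4.5)(8.56 − 11.7) + 57.2 = 53.2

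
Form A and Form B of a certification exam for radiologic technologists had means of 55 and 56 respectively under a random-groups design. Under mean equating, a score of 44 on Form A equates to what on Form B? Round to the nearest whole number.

Mean equating: y = x + (M_Y − M_X) = 44 + (56 − 55) = 45

45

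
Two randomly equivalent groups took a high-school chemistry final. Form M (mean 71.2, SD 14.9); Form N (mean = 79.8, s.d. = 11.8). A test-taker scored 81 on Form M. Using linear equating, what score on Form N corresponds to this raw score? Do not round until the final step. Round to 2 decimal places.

87.56

Linear equating: y = (SD_Y/SD_X)(x − M_X) + M_Y
y = (11.8/14.9)(81 − 71.2) + 79.8
y = 0.791946 × 9.8 + 79.8 = 7.7611 + 79.8 = 87.56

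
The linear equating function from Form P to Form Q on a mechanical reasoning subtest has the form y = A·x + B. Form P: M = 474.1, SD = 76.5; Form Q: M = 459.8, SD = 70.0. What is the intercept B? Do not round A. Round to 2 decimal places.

25.98

A = SD_Y / SD_X = 70.0 / 76.5 = 0.915033
B = M_Y − A·M_X = 459.8 − 0.915033 × 474.1 = 25.98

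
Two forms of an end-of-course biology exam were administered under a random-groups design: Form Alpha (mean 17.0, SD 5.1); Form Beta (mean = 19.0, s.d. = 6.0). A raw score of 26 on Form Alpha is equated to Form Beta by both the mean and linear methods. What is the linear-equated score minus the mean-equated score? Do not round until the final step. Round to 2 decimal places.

1.59

Mean-equated: 26 + (19.0 − 17.0) = 28.00
Linear-equated: (6.0/5.1)(26 − 17.0) + 19.0 = 29.588
Difference = 29.588 − 28.00 = 1.59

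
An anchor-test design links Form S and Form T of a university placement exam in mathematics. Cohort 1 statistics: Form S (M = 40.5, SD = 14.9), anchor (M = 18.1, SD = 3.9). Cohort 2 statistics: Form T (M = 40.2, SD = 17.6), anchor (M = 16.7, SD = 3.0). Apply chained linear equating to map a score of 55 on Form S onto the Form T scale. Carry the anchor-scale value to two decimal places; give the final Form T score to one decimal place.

70.7

Form S → anchor (Cohort 1): v = (3.9/14.9)(55 − 40.5) + 18.1 = 21.90
anchor → Form T (Cohort 2): y = (17.6/3.0)(21.90 − 16.7) + 40.2 = 70.7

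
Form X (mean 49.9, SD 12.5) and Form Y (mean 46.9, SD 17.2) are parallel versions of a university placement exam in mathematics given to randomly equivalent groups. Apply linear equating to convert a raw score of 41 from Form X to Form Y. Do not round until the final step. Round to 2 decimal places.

Linear equating: y = (SD_Y/SD_X)(x − M_X) + M_Y
y = (17.2/12.5)(41 − 49.9) + 46.9
y = 1.376000 × -8.9 + 46.9 = -12.2464 + 46.9 = 34.65

34.65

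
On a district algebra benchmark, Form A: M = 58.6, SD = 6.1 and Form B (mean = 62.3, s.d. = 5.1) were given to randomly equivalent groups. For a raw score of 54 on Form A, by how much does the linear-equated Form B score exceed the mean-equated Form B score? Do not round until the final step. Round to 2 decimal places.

Mean-equated: 54 + (62.3 − 58.6) = 57.70
Linear-equated: (5.1/6.1)(54 − 58.6) + 62.3 = 58.454
Difference = 58.454 − 57.70 = 0.75

0.75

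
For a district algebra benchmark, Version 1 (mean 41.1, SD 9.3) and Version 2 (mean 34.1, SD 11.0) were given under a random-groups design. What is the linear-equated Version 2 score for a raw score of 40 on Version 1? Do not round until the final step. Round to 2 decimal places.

32.80

Linear equating: y = (SD_Y/SD_X)(x − M_X) + M_Y
y = (11.0/9.3)(40 − 41.1) + 34.1
y = 1.182796 × -1.1 + 34.1 = -1.3011 + 34.1 = 32.80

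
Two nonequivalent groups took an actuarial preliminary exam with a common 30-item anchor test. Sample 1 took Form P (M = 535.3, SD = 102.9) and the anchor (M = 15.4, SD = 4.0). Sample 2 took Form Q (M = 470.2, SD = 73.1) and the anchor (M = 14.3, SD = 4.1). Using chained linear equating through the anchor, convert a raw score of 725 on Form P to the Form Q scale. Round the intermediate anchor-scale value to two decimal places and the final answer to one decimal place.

621.2

Form P → anchor (Sample 1): v = (4.0/102.9)(725 − 535.3) + 15.4 = 22.77
anchor → Form Q (Sample 2): y = (73.1/4.1)(22.77 − 14.3) + 470.2 = 621.2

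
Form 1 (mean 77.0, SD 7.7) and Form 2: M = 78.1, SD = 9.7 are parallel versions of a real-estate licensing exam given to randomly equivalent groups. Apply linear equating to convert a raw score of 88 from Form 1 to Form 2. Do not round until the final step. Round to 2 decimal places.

Linear equating: y = (SD_Y/SD_X)(x − M_X) + M_Y
y = (9.7/7.7)(88 − 77.0) + 78.1
y = 1.259740 × 11.0 + 78.1 = 13.8571 + 78.1 = 91.96

91.96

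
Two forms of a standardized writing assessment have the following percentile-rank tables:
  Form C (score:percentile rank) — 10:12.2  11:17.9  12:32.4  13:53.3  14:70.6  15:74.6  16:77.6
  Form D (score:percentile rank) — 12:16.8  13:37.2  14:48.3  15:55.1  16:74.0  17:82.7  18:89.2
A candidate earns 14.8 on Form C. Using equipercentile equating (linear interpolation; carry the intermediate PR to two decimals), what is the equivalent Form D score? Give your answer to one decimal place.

PR of 14.8 on Form C: 70.6 + (14.8 − 14)/(15 − 14) × (74.6 − 70.6) = 73.80
On Form D, PR 73.80 falls between score 15 (PR 55.1) and 16 (PR 74.0).
Interpolate: 15 + (73.80 − 55.1)/(74.0 − 55.1) × (16 − 15) = 16.0

16.0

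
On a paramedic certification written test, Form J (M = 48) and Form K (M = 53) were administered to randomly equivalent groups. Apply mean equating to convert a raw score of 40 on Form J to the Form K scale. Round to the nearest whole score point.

45

Mean equating: y = x + (M_Y − M_X) = 40 + (53 − 48) = 45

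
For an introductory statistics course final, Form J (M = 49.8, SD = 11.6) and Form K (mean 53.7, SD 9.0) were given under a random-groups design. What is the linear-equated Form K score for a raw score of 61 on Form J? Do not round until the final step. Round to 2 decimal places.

Linear equating: y = (SD_Y/SD_X)(x − M_X) + M_Y
y = (9.0/11.6)(61 − 49.8) + 53.7
y = 0.775862 × 11.2 + 53.7 = 8.6897 + 53.7 = 62.39

62.39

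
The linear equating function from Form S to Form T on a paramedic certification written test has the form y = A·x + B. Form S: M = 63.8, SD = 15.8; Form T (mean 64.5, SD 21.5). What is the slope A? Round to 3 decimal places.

1.361

A = SD_Y / SD_X = 21.5 / 15.8 = 1.361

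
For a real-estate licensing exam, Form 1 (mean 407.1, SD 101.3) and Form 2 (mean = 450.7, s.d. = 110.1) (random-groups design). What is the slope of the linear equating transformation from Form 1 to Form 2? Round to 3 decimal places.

1.087

A = SD_Y / SD_X = 110.1 / 101.3 = 1.087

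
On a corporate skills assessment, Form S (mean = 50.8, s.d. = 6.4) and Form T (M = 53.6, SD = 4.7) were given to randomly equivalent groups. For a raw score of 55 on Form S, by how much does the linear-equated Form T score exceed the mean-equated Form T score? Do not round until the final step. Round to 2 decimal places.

Mean-equated: 55 + (53.6 − 50.8) = 57.80
Linear-equated: (4.7/6.4)(55 − 50.8) + 53.6 = 56.684
Difference = 56.684 − 57.80 = -1.12

-1.12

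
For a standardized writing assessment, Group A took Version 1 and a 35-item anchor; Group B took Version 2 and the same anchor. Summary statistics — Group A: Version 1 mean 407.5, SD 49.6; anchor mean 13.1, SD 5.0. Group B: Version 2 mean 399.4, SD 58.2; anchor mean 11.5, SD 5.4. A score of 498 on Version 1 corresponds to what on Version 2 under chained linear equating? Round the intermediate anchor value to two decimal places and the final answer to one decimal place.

Version 1 → anchor (Group A): v = (5.0/49.6)(498 − 407.5) + 13.1 = 22.22
anchor → Version 2 (Group B): y = (58.2/5.4)(22.22 − 11.5) + 399.4 = 514.9

514.9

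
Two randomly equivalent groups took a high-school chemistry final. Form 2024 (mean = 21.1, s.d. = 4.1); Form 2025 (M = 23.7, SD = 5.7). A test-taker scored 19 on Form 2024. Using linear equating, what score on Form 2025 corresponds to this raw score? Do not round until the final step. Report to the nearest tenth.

Linear equating: y = (SD_Y/SD_X)(x − M_X) + M_Y
y = (5.7/4.1)(19 − 21.1) + 23.7
y = 1.390244 × -2.1 + 23.7 = -2.9195 + 23.7 = 20.8

20.8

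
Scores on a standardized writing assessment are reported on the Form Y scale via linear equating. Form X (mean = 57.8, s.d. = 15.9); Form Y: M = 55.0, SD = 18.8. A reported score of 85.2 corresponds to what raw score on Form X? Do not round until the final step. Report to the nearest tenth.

Invert y = (SD_Y/SD_X)(x − M_X) + M_Y:
x = (SD_X/SD_Y)(y − M_Y) + M_X = (15.9/18.8)(85.2 − 55.0) + 57.8
x = 0.845745 × 30.200 + 57.8 = 83.3

83.3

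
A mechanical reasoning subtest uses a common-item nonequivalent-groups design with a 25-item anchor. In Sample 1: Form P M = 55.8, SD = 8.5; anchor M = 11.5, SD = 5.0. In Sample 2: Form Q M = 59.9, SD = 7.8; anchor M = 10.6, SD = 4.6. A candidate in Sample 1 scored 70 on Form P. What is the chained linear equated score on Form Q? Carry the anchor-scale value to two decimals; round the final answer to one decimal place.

75.6

Form P → anchor (Sample 1): v = (5.0/8.5)(70 − 55.8) + 11.5 = 19.85
anchor → Form Q (Sample 2): y = (7.8/4.6)(19.85 − 10.6) + 59.9 = 75.6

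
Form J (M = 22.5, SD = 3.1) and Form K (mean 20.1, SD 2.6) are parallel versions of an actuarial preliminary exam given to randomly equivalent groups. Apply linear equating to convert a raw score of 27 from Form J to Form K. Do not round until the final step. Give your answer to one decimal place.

Linear equating: y = (SD_Y/SD_X)(x − M_X) + M_Y
y = (2.6/3.1)(27 − 22.5) + 20.1
y = 0.838710 × 4.5 + 20.1 = 3.7742 + 20.1 = 23.9

23.9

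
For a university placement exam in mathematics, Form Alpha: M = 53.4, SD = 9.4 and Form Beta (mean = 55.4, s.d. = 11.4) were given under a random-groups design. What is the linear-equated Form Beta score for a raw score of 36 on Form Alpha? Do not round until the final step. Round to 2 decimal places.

34.30

Linear equating: y = (SD_Y/SD_X)(x − M_X) + M_Y
y = (11.4/9.4)(36 − 53.4) + 55.4
y = 1.212766 × -17.4 + 55.4 = -21.1021 + 55.4 = 34.30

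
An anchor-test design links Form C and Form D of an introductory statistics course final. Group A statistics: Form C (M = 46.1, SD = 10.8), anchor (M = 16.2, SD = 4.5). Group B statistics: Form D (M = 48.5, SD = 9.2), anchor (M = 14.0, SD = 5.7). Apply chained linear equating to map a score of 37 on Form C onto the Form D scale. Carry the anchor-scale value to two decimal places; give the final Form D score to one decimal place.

Form C → anchor (Group A): v = (4.5/10.8)(37 − 46.1) + 16.2 = 12.41
anchor → Form D (Group B): y = (9.2/5.7)(12.41 − 14.0) + 48.5 = 45.9

45.9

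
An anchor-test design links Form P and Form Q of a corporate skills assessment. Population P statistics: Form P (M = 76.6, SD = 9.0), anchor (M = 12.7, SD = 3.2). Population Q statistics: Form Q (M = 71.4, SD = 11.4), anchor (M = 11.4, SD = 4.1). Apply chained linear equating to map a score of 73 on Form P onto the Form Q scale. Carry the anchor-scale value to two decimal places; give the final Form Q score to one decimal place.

71.5

Form P → anchor (Population P): v = (3.2/9.0)(73 − 76.6) + 12.7 = 11.42
anchor → Form Q (Population Q): y = (11.4/4.1)(11.42 − 11.4) + 71.4 = 71.5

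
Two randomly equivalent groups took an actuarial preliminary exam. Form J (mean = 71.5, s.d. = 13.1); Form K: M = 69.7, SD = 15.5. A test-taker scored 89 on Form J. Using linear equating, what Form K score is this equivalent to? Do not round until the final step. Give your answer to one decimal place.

90.4

Linear equating: y = (SD_Y/SD_X)(x − M_X) + M_Y
y = (15.5/13.1)(89 − 71.5) + 69.7
y = 1.183206 × 17.5 + 69.7 = 20.7061 + 69.7 = 90.4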